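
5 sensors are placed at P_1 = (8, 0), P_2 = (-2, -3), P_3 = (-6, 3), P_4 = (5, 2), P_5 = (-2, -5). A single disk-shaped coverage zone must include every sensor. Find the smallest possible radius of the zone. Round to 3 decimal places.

A smallest enclosing disk is always determined by at most three of the input points on its boundary.
The farthest pair is P_1–P_3 with squared distance 205. The circle on this segment as diameter has centre (1, 1.5) and r² = 205/4 = 51.25.
Check P_2: distance² to centre = 29.25 ≤ 51.25, so it lies inside.
All remaining points lie in this disk, and no smaller disk contains both endpoints, so this is the minimum enclosing circle.
r = √(51.25) ≈ 7.159.

7.159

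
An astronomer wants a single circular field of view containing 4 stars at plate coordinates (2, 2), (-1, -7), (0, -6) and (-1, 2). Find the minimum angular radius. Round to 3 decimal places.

4.743

The minimum enclosing circle of a finite set is fixed by two of the points (as a diameter) or three (as a circumcircle).
The farthest pair is (2, 2)–(-1, -7) with squared distance 90. The circle on this segment as diameter has centre (0.5, -2.5) and r² = 90/4 = 22.5.
Check (0, -6): distance² to centre = 12.5 ≤ 22.5, so it lies inside.
All remaining points lie in this disk, and no smaller disk contains both endpoints, so this is the minimum enclosing circle.
r = √(22.5) ≈ 4.743.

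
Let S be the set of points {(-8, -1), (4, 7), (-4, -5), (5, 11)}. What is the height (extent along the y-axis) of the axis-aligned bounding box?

16

max y = 11, min y = -5, so height = 16.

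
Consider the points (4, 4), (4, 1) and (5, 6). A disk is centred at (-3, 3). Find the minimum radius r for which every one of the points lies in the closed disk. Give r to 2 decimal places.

The required radius is the distance from (-3, 3) to the farthest point.
Squared distances: 50, 53, 73.
Maximum is 73, attained at (5, 6).
r = √73 ≈ 8.54.

8.54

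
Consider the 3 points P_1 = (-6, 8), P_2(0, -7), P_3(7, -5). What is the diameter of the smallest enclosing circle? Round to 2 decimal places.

Side lengths²: P_1P_2² = 261, P_1P_3² = 338, P_2P_3² = 53.
Since P_1P_3² = 338 ≥ 261 + 53 = 314, the angle opposite P_1P_3 is not acute, so the smallest enclosing circle has P_1P_3 as diameter.
Centre = midpoint of P_1P_3 = (0.5, 1.5), r² = 338/4 = 84.5.
Diameter = 2r = 2√(84.5) ≈ 18.38.

18.38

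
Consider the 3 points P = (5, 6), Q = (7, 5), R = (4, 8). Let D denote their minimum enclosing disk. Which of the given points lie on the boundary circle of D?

Q, R

Side lengths²: PQ² = 5, PR² = 5, QR² = 18.
Since QR² = 18 ≥ 5 + 5 = 10, the angle opposite QR is not acute, so the smallest enclosing circle has QR as diameter.
Centre = midpoint of QR = (5.5, 6.5), r² = 18/4 = 4.5.
The points at distance exactly r from the centre are Q, R — 2 points.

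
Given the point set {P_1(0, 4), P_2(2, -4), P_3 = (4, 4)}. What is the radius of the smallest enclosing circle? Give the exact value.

4.25

Side lengths²: P_1P_2² = 68, P_1P_3² = 16, P_2P_3² = 68.
Since P_2P_3² = 68 < 68 + 16 = 84, the triangle is acute, so the smallest enclosing circle is the circumcircle.
Circumcentre = (2, 0.25), r² = 18.0625.
r = √(18.0625) = 4.25.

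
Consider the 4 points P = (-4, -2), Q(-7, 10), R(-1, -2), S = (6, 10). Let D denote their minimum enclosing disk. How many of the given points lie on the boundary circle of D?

3

The minimum enclosing circle of a finite set is fixed by two of the points (as a diameter) or three (as a circumcircle).
The minimum enclosing circle is determined by three boundary points: P, Q, S.
Their circumcentre is (-0.5, 5.25) with r² = 64.8125.
The farthest remaining point R is at distance² 52.8125 ≤ 64.8125.
The points at distance exactly r from the centre are P, Q, S — 3 points.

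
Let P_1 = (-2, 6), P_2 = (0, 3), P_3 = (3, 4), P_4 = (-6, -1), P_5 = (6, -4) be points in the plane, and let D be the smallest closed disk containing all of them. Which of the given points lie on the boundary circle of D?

P_1, P_4, P_5

The minimum enclosing circle is determined by three boundary points: P_1, P_4, P_5.
Their circumcentre is (0.59375, -0.125) with r² = 44.2431640625.
The farthest remaining point P_3 is at distance² 22.8056640625 ≤ 44.2431640625.
The points at distance exactly r from the centre are P_1, P_4, P_5 — 3 points.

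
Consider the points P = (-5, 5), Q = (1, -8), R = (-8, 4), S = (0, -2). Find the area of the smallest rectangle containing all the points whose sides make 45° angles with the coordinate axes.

73.5

In coordinates u = x + y, v = x − y the rectangle is axis-aligned; the map (x,y)→(u,v) scales areas by 2.
u-values: 0, -7, -4, -2; range = 0 − (-7) = 7.
v-values: -10, 9, -12, 2; range = 9 − (-12) = 21.
Area = (7 × 21) / 2 = 73.5.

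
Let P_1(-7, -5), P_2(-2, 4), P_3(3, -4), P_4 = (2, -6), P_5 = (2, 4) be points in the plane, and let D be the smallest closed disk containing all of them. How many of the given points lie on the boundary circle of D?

3

A smallest enclosing disk is always determined by at most three of the input points on its boundary.
The minimum enclosing circle is determined by three boundary points: P_1, P_4, P_5.
Their circumcentre is (-2, -1) with r² = 41.
The farthest remaining point P_3 is at distance² 34 ≤ 41.
The points at distance exactly r from the centre are P_1, P_4, P_5 — 3 points.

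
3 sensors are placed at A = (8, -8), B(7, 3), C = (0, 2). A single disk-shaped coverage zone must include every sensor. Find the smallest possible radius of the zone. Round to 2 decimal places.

6.41

Side lengths²: AB² = 122, AC² = 164, BC² = 50.
Since AC² = 164 < 122 + 50 = 172, the triangle is acute, so the smallest enclosing circle is the circumcircle.
Circumcentre = (166/39, -109/39), r² = 62525/1521.
r = √(62525/1521) ≈ 6.41.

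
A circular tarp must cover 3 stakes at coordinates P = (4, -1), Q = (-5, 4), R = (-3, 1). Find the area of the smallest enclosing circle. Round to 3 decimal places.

83.252

Side lengths²: PQ² = 106, PR² = 53, QR² = 13.
Since PQ² = 106 ≥ 53 + 13 = 66, the angle opposite PQ is not acute, so the smallest enclosing circle has PQ as diameter.
Centre = midpoint of PQ = (-0.5, 1.5), r² = 106/4 = 26.5.
Area = π·r² = π·26.5 ≈ 83.252.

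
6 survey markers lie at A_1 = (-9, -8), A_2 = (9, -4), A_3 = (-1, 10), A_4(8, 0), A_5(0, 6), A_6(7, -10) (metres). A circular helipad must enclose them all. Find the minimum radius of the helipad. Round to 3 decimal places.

11.253

The minimum enclosing circle is determined by three boundary points: A_1, A_3, A_6.
Their circumcentre is (-1/38, -23/19) with r² = 182845/1444.
The farthest remaining point A_2 is at distance² 128885/1444 ≤ 182845/1444.
r = √(182845/1444) ≈ 11.253.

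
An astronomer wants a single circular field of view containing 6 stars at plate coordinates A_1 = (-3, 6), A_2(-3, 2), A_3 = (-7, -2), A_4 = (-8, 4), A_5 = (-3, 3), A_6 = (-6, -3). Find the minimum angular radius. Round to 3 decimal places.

The farthest pair is A_1–A_6 with squared distance 90. The circle on this segment as diameter has centre (-4.5, 1.5) and r² = 90/4 = 22.5.
Check A_2: distance² to centre = 2.5 ≤ 22.5, so it lies inside.
All remaining points lie in this disk, and no smaller disk contains both endpoints, so this is the minimum enclosing circle.
r = √(22.5) ≈ 4.743.

4.743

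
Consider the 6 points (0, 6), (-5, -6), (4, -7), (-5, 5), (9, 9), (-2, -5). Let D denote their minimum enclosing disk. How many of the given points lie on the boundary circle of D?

By Welzl's lemma the MEC is supported by two points (diametrically opposite) or three points (on a circumcircle).
The farthest pair is (-5, -6)–(9, 9) with squared distance 421. The circle on this segment as diameter has centre (2, 1.5) and r² = 421/4 = 105.25.
Check (0, 6): distance² to centre = 24.25 ≤ 105.25, so it lies inside.
All remaining points lie in this disk, and no smaller disk contains both endpoints, so this is the minimum enclosing circle.
The points at distance exactly r from the centre are (-5, -6), (9, 9) — 2 points.

2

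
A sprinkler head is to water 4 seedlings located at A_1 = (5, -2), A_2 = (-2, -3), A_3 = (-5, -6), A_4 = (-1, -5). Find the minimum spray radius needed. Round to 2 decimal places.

5.39

By Welzl's lemma the MEC is supported by two points (diametrically opposite) or three points (on a circumcircle).
The farthest pair is A_1–A_3 with squared distance 116. The circle on this segment as diameter has centre (0, -4) and r² = 116/4 = 29.
Check A_2: distance² to centre = 5 ≤ 29, so it lies inside.
All remaining points lie in this disk, and no smaller disk contains both endpoints, so this is the minimum enclosing circle.
r = √29 ≈ 5.39.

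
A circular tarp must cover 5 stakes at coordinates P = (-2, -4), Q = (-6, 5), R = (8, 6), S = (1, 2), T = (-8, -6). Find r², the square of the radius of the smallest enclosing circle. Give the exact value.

The farthest pair is R–T with squared distance 400. The circle on this segment as diameter has centre (0, 0) and r² = 400/4 = 100.
Check P: distance² to centre = 20 ≤ 100, so it lies inside.
All remaining points lie in this disk, and no smaller disk contains both endpoints, so this is the minimum enclosing circle.

100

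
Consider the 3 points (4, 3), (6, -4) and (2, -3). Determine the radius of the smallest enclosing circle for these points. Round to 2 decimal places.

3.65

Call the three points A, B, C in the order given.
Side lengths²: AB² = 53, AC² = 40, BC² = 17.
Since AB² = 53 < 40 + 17 = 57, the triangle is acute, so the smallest enclosing circle is the circumcircle.
Circumcentre = (123/26, -15/26), r² = 4505/338.
r = √(4505/338) ≈ 3.65.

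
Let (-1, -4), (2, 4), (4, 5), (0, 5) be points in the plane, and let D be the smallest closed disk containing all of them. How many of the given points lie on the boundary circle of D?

The farthest pair is (-1, -4)–(4, 5) with squared distance 106. The circle on this segment as diameter has centre (1.5, 0.5) and r² = 106/4 = 26.5.
Check (2, 4): distance² to centre = 12.5 ≤ 26.5, so it lies inside.
All remaining points lie in this disk, and no smaller disk contains both endpoints, so this is the minimum enclosing circle.
The points at distance exactly r from the centre are (-1, -4), (4, 5) — 2 points.

2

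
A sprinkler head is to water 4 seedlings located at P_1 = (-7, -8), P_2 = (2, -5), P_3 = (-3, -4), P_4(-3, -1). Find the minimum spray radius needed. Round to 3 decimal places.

4.801

By Welzl's lemma the MEC is supported by two points (diametrically opposite) or three points (on a circumcircle).
The minimum enclosing circle is determined by three boundary points: P_1, P_2, P_4.
Their circumcentre is (-93/34, -197/34) with r² = 13325/578.
The farthest remaining point P_3 is at distance² 1901/578 ≤ 13325/578.
r = √(13325/578) ≈ 4.801.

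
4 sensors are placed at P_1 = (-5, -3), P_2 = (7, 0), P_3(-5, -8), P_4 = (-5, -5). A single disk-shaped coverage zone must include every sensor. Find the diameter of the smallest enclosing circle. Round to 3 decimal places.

A smallest enclosing disk is always determined by at most three of the input points on its boundary.
The farthest pair is P_2–P_3 with squared distance 208. The circle on this segment as diameter has centre (1, -4) and r² = 208/4 = 52.
Check P_1: distance² to centre = 37 ≤ 52, so it lies inside.
All remaining points lie in this disk, and no smaller disk contains both endpoints, so this is the minimum enclosing circle.
Diameter = 2r = 2√52 ≈ 14.422.

14.422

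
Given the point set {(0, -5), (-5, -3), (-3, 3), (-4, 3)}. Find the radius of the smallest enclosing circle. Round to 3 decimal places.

4.472

The farthest pair is (0, -5)–(-4, 3) with squared distance 80. The circle on this segment as diameter has centre (-2, -1) and r² = 80/4 = 20.
Check (-5, -3): distance² to centre = 13 ≤ 20, so it lies inside.
All remaining points lie in this disk, and no smaller disk contains both endpoints, so this is the minimum enclosing circle.
r = √20 ≈ 4.472.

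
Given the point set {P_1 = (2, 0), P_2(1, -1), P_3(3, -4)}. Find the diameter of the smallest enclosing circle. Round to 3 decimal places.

4.123

Side lengths²: P_1P_2² = 2, P_1P_3² = 17, P_2P_3² = 13.
Since P_1P_3² = 17 ≥ 13 + 2 = 15, the angle opposite P_1P_3 is not acute, so the smallest enclosing circle has P_1P_3 as diameter.
Centre = midpoint of P_1P_3 = (2.5, -2), r² = 17/4 = 4.25.
Diameter = 2r = 2√(4.25) ≈ 4.123.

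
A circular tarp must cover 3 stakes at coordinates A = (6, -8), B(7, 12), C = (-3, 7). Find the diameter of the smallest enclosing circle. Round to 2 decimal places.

Side lengths²: AB² = 401, AC² = 306, BC² = 125.
Since AB² = 401 < 306 + 125 = 431, the triangle is acute, so the smallest enclosing circle is the circumcircle.
Circumcentre = (149/26, 53/26), r² = 34085/338.
Diameter = 2r = 2√(34085/338) ≈ 20.08.

20.08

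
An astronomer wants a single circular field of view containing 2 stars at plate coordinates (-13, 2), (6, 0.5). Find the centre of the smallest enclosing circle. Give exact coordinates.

The smallest circle enclosing two points has them as diameter endpoints.
Centre = midpoint = (-3.5, 1.25); r² = |(-13, 2)−(6, 0.5)|²/4 = 363.25/4 = 90.8125.
Centre = (-3.5, 1.25).

(-3.5, 1.25)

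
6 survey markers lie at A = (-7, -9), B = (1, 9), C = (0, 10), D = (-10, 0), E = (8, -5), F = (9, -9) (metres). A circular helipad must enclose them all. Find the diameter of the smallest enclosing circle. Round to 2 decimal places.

A smallest enclosing disk is always determined by at most three of the input points on its boundary.
The minimum enclosing circle is determined by three boundary points: A, C, F.
Their circumcentre is (1, -22/19) with r² = 45305/361.
The farthest remaining point D is at distance² 44165/361 ≤ 45305/361.
Diameter = 2r = 2√(45305/361) ≈ 22.41.

22.41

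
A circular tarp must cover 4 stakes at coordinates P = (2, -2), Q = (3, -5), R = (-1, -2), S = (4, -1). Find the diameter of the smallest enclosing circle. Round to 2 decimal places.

A smallest enclosing disk is always determined by at most three of the input points on its boundary.
The minimum enclosing circle is determined by three boundary points: Q, R, S.
Their circumcentre is (65/38, -97/38) with r² = 5525/722.
The farthest remaining point P is at distance² 281/722 ≤ 5525/722.
Diameter = 2r = 2√(5525/722) ≈ 5.53.

5.53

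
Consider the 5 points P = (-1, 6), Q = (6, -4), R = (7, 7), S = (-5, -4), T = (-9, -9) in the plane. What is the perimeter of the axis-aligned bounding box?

64

Width = max x − min x = 7 − (-9) = 16.
Height = max y − min y = 7 − (-9) = 16.
Perimeter = 2(16 + 16) = 64.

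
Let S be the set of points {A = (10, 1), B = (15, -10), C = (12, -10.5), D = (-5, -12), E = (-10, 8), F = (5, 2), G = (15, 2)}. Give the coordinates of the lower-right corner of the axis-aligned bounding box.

(15, -12)

x-range [-10, 15], y-range [-12, 8].
The lower-right corner is (15, -12).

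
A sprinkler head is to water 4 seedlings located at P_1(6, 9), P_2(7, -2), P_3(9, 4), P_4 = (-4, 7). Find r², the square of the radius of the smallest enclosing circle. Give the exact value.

80093/1568

By Welzl's lemma the MEC is supported by two points (diametrically opposite) or three points (on a circumcircle).
The minimum enclosing circle is determined by three boundary points: P_1, P_2, P_4.
Their circumcentre is (111/56, 173/56) with r² = 80093/1568.
The farthest remaining point P_3 is at distance² 78525/1568 ≤ 80093/1568.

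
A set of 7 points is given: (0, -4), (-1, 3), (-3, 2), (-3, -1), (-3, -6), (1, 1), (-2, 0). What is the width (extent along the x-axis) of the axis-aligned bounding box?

max x = 1, min x = -3, so width = 4.

4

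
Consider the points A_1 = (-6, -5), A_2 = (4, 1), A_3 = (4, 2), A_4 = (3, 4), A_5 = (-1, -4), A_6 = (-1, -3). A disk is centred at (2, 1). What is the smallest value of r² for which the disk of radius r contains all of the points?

100

The required radius is the distance from (2, 1) to the farthest point.
Squared distances: 100, 4, 5, 10, 34, 25.
Maximum is 100, attained at A_1.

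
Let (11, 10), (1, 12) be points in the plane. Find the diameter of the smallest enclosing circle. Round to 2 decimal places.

The smallest circle enclosing two points has them as diameter endpoints.
Centre = midpoint = (6, 11); r² = |(11, 10)−(1, 12)|²/4 = 104/4 = 26.
Diameter = 2r = 2√26 ≈ 10.20.

10.20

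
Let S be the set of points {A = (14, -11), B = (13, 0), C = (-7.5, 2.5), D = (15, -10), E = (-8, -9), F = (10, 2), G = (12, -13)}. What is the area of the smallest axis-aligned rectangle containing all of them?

356.5

x ranges over [-8, 15], width 23.
y ranges over [-13, 2.5], height 15.5.
Area = 23 × 15.5 = 356.5.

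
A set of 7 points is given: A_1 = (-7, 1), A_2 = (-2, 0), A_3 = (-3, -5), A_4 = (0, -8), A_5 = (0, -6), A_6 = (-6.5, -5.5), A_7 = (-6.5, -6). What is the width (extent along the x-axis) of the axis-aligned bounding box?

max x = 0, min x = -7, so width = 7.

7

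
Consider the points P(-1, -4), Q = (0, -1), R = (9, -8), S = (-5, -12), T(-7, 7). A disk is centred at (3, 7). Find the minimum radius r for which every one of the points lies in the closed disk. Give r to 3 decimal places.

The required radius is the distance from (3, 7) to the farthest point.
Squared distances: 137, 73, 261, 425, 100.
Maximum is 425, attained at S.
r = √425 ≈ 20.616.

20.616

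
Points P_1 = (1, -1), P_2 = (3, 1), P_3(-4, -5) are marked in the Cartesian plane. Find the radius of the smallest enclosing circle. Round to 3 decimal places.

Side lengths²: P_1P_2² = 8, P_1P_3² = 41, P_2P_3² = 85.
Since P_2P_3² = 85 ≥ 41 + 8 = 49, the angle opposite P_2P_3 is not acute, so the smallest enclosing circle has P_2P_3 as diameter.
Centre = midpoint of P_2P_3 = (-0.5, -2), r² = 85/4 = 21.25.
r = √(21.25) ≈ 4.610.

4.610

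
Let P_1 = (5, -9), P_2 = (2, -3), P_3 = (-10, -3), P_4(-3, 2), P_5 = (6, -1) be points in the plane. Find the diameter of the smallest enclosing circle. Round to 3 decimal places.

16.668

By Welzl's lemma the MEC is supported by two points (diametrically opposite) or three points (on a circumcircle).
The minimum enclosing circle is determined by three boundary points: P_1, P_3, P_5.
Their circumcentre is (-73/42, -86/21) with r² = 122525/1764.
The farthest remaining point P_4 is at distance² 68345/1764 ≤ 122525/1764.
Diameter = 2r = 2√(122525/1764) ≈ 16.668.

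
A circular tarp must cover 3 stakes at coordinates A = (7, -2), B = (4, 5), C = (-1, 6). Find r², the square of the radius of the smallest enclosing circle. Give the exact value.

32

Side lengths²: AB² = 58, AC² = 128, BC² = 26.
Since AC² = 128 ≥ 58 + 26 = 84, the angle opposite AC is not acute, so the smallest enclosing circle has AC as diameter.
Centre = midpoint of AC = (3, 2), r² = 128/4 = 32.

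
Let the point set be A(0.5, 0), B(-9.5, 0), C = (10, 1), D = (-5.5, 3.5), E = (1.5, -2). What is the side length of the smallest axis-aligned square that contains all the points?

19.5

The bounding box has width 19.5 and height 5.5.
An axis-aligned square enclosing the set must have side ≥ max(width, height).
So the minimum side is max(19.5, 5.5) = 19.5.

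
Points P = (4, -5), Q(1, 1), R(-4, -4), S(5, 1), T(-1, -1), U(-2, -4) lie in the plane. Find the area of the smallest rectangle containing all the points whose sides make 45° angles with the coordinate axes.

63

In coordinates u = x + y, v = x − y the rectangle is axis-aligned; the map (x,y)→(u,v) scales areas by 2.
u-values: -1, 2, -8, 6, -2, -6; range = 6 − (-8) = 14.
v-values: 9, 0, 0, 4, 0, 2; range = 9 − 0 = 9.
Area = (14 × 9) / 2 = 63.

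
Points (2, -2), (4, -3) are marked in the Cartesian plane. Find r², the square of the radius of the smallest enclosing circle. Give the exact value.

1.25

The smallest circle enclosing two points has them as diameter endpoints.
Centre = midpoint = (3, -2.5); r² = |(2, -2)−(4, -3)|²/4 = 5/4 = 1.25.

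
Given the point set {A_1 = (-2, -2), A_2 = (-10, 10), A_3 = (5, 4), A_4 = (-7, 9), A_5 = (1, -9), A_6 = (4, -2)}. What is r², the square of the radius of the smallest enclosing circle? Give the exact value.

The farthest pair is A_2–A_5 with squared distance 482. The circle on this segment as diameter has centre (-4.5, 0.5) and r² = 482/4 = 120.5.
Check A_1: distance² to centre = 12.5 ≤ 120.5, so it lies inside.
All remaining points lie in this disk, and no smaller disk contains both endpoints, so this is the minimum enclosing circle.

120.5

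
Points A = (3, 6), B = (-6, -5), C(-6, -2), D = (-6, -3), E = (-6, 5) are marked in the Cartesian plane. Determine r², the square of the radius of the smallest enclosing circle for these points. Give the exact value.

The minimum enclosing circle of a finite set is fixed by two of the points (as a diameter) or three (as a circumcircle).
The farthest pair is A–B with squared distance 202. The circle on this segment as diameter has centre (-1.5, 0.5) and r² = 202/4 = 50.5.
Check C: distance² to centre = 26.5 ≤ 50.5, so it lies inside.
All remaining points lie in this disk, and no smaller disk contains both endpoints, so this is the minimum enclosing circle.

50.5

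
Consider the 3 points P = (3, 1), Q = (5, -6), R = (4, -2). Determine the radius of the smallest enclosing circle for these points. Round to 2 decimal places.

3.64

Side lengths²: PQ² = 53, PR² = 10, QR² = 17.
Since PQ² = 53 ≥ 17 + 10 = 27, the angle opposite PQ is not acute, so the smallest enclosing circle has PQ as diameter.
Centre = midpoint of PQ = (4, -2.5), r² = 53/4 = 13.25.
r = √(13.25) ≈ 3.64.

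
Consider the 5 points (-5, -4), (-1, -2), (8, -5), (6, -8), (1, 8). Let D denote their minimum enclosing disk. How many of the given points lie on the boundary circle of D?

3

The minimum enclosing circle is determined by three boundary points: (-5, -4), (6, -8), (1, 8).
Their circumcentre is (67/26, -15/52) with r² = 192485/2704.
The farthest remaining point (8, -5) is at distance² 139549/2704 ≤ 192485/2704.
The points at distance exactly r from the centre are (-5, -4), (6, -8), (1, 8) — 3 points.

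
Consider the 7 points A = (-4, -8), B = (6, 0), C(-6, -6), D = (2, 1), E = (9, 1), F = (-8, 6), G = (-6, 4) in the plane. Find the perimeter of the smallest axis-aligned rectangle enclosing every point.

62

Width = max x − min x = 9 − (-8) = 17.
Height = max y − min y = 6 − (-8) = 14.
Perimeter = 2(17 + 14) = 62.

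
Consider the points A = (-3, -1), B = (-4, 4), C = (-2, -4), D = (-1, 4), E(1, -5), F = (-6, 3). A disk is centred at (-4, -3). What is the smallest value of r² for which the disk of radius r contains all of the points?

58

The required radius is the distance from (-4, -3) to the farthest point.
Squared distances: 5, 49, 5, 58, 29, 40.
Maximum is 58, attained at D.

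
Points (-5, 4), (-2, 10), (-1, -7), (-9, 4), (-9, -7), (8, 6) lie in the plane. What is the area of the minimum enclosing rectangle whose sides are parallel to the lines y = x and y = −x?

In coordinates u = x + y, v = x − y the rectangle is axis-aligned; the map (x,y)→(u,v) scales areas by 2.
u-values: -1, 8, -8, -5, -16, 14; range = 14 − (-16) = 30.
v-values: -9, -12, 6, -13, -2, 2; range = 6 − (-13) = 19.
Area = (30 × 19) / 2 = 285.

285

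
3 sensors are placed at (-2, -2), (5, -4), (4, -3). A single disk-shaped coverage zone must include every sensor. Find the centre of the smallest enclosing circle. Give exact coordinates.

Call the three points A, B, C in the order given.
Side lengths²: AB² = 53, AC² = 37, BC² = 2.
Since AB² = 53 ≥ 37 + 2 = 39, the angle opposite AB is not acute, so the smallest enclosing circle has AB as diameter.
Centre = midpoint of AB = (1.5, -3), r² = 53/4 = 13.25.
Centre = (1.5, -3).

(1.5, -3)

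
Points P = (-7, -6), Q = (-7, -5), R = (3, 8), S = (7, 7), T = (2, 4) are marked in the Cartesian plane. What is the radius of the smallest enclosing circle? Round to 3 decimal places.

A smallest enclosing disk is always determined by at most three of the input points on its boundary.
The farthest pair is P–S with squared distance 365. The circle on this segment as diameter has centre (0, 0.5) and r² = 365/4 = 91.25.
Check Q: distance² to centre = 79.25 ≤ 91.25, so it lies inside.
All remaining points lie in this disk, and no smaller disk contains both endpoints, so this is the minimum enclosing circle.
r = √(91.25) ≈ 9.552.

9.552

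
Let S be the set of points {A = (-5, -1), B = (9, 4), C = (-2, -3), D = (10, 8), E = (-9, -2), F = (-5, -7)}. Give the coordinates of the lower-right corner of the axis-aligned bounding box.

x-range [-9, 10], y-range [-7, 8].
The lower-right corner is (10, -7).

(10, -7)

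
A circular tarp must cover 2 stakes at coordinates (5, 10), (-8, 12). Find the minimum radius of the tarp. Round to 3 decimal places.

The smallest circle enclosing two points has them as diameter endpoints.
Centre = midpoint = (-1.5, 11); r² = |(5, 10)−(-8, 12)|²/4 = 173/4 = 43.25.
r = √(43.25) ≈ 6.576.

6.576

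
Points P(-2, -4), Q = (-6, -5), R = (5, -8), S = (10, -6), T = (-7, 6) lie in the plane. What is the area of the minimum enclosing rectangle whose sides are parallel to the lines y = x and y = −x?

In coordinates u = x + y, v = x − y the rectangle is axis-aligned; the map (x,y)→(u,v) scales areas by 2.
u-values: -6, -11, -3, 4, -1; range = 4 − (-11) = 15.
v-values: 2, -1, 13, 16, -13; range = 16 − (-13) = 29.
Area = (15 × 29) / 2 = 217.5.

217.5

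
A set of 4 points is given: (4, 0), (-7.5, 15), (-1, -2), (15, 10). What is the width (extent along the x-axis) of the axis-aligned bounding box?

22.5

max x = 15, min x = -7.5, so width = 22.5.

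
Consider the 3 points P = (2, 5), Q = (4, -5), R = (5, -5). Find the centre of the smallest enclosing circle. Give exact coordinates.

(3.5, 0)

Side lengths²: PQ² = 104, PR² = 109, QR² = 1.
Since PR² = 109 ≥ 104 + 1 = 105, the angle opposite PR is not acute, so the smallest enclosing circle has PR as diameter.
Centre = midpoint of PR = (3.5, 0), r² = 109/4 = 27.25.
Centre = (3.5, 0).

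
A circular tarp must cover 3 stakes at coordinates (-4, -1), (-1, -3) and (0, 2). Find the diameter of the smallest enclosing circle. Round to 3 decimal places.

Call the three points A, B, C in the order given.
Side lengths²: AB² = 13, AC² = 25, BC² = 26.
Since BC² = 26 < 25 + 13 = 38, the triangle is acute, so the smallest enclosing circle is the circumcircle.
Circumcentre = (-47/34, -11/34), r² = 4225/578.
Diameter = 2r = 2√(4225/578) ≈ 5.407.

5.407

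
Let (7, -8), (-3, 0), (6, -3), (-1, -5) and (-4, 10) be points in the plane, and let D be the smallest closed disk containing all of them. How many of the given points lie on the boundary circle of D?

2

A smallest enclosing disk is always determined by at most three of the input points on its boundary.
The farthest pair is (7, -8)–(-4, 10) with squared distance 445. The circle on this segment as diameter has centre (1.5, 1) and r² = 445/4 = 111.25.
Check (-3, 0): distance² to centre = 21.25 ≤ 111.25, so it lies inside.
All remaining points lie in this disk, and no smaller disk contains both endpoints, so this is the minimum enclosing circle.
The points at distance exactly r from the centre are (7, -8), (-4, 10) — 2 points.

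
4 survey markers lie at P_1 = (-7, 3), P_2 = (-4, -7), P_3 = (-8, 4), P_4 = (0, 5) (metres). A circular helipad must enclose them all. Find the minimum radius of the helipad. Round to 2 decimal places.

The minimum enclosing circle is determined by three boundary points: P_2, P_3, P_4.
Their circumcentre is (-155/46, -25/46) with r² = 44525/1058.
The farthest remaining point P_1 is at distance² 27229/1058 ≤ 44525/1058.
r = √(44525/1058) ≈ 6.49.

6.49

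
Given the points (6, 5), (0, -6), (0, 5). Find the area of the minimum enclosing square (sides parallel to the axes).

The bounding box has width 6 and height 11.
An axis-aligned square enclosing the set must have side ≥ max(width, height).
So the minimum side is max(6, 11) = 11.
Area = 11² = 121.

121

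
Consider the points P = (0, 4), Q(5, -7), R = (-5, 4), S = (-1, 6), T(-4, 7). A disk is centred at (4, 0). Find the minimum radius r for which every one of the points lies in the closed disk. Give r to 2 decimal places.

10.63

The required radius is the distance from (4, 0) to the farthest point.
Squared distances: 32, 50, 97, 61, 113.
Maximum is 113, attained at T.
r = √113 ≈ 10.63.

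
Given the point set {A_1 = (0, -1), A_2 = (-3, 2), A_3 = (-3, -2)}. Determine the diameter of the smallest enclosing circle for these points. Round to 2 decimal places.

4.47

Side lengths²: A_1A_2² = 18, A_1A_3² = 10, A_2A_3² = 16.
Since A_1A_2² = 18 < 16 + 10 = 26, the triangle is acute, so the smallest enclosing circle is the circumcircle.
Circumcentre = (-2, 0), r² = 5.
Diameter = 2r = 2√5 ≈ 4.47.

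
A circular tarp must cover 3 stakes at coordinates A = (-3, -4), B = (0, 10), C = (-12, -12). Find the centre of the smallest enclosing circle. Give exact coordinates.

Side lengths²: AB² = 205, AC² = 145, BC² = 628.
Since BC² = 628 ≥ 205 + 145 = 350, the angle opposite BC is not acute, so the smallest enclosing circle has BC as diameter.
Centre = midpoint of BC = (-6, -1), r² = 628/4 = 157.
Centre = (-6, -1).

(-6, -1)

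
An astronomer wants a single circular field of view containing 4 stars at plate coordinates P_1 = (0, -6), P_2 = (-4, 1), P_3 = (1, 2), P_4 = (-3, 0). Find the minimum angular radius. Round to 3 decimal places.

The minimum enclosing circle of a finite set is fixed by two of the points (as a diameter) or three (as a circumcircle).
The minimum enclosing circle is determined by three boundary points: P_1, P_2, P_3.
Their circumcentre is (-5/6, -11/6) with r² = 325/18.
The farthest remaining point P_4 is at distance² 145/18 ≤ 325/18.
r = √(325/18) ≈ 4.249.

4.249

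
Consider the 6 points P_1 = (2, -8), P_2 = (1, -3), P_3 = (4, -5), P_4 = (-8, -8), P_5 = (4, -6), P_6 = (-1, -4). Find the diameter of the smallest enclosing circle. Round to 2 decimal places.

The farthest pair is P_3–P_4 with squared distance 153. The circle on this segment as diameter has centre (-2, -6.5) and r² = 153/4 = 38.25.
Check P_1: distance² to centre = 18.25 ≤ 38.25, so it lies inside.
All remaining points lie in this disk, and no smaller disk contains both endpoints, so this is the minimum enclosing circle.
Diameter = 2r = 2√(38.25) ≈ 12.37.

12.37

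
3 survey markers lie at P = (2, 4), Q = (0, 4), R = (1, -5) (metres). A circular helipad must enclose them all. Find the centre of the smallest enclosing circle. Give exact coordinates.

Side lengths²: PQ² = 4, PR² = 82, QR² = 82.
Since QR² = 82 < 82 + 4 = 86, the triangle is acute, so the smallest enclosing circle is the circumcircle.
Circumcentre = (1, -4/9), r² = 1681/81.
Centre = (1, -4/9).

(1, -4/9)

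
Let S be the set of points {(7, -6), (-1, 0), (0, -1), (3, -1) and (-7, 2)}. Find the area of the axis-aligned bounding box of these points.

x ranges over [-7, 7], width 14.
y ranges over [-6, 2], height 8.
Area = 14 × 8 = 112.

112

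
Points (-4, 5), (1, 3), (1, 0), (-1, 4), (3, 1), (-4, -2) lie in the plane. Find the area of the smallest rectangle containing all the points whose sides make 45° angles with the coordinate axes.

55

In coordinates u = x + y, v = x − y the rectangle is axis-aligned; the map (x,y)→(u,v) scales areas by 2.
u-values: 1, 4, 1, 3, 4, -6; range = 4 − (-6) = 10.
v-values: -9, -2, 1, -5, 2, -2; range = 2 − (-9) = 11.
Area = (10 × 11) / 2 = 55.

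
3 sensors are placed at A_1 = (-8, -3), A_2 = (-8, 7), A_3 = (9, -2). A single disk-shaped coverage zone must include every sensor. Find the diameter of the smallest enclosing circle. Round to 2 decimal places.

Side lengths²: A_1A_2² = 100, A_1A_3² = 290, A_2A_3² = 370.
Since A_2A_3² = 370 < 290 + 100 = 390, the triangle is acute, so the smallest enclosing circle is the circumcircle.
Circumcentre = (4/17, 2), r² = 26825/289.
Diameter = 2r = 2√(26825/289) ≈ 19.27.

19.27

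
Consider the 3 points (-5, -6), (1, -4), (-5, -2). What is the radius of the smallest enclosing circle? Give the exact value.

10/3

Call the three points A, B, C in the order given.
Side lengths²: AB² = 40, AC² = 16, BC² = 40.
Since BC² = 40 < 40 + 16 = 56, the triangle is acute, so the smallest enclosing circle is the circumcircle.
Circumcentre = (-7/3, -4), r² = 100/9.
r = √(100/9) = 10/3.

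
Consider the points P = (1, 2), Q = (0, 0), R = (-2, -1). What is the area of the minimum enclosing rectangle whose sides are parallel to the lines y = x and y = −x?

3

In coordinates u = x + y, v = x − y the rectangle is axis-aligned; the map (x,y)→(u,v) scales areas by 2.
u-values: 3, 0, -3; range = 3 − (-3) = 6.
v-values: -1, 0, -1; range = 0 − (-1) = 1.
Area = (6 × 1) / 2 = 3.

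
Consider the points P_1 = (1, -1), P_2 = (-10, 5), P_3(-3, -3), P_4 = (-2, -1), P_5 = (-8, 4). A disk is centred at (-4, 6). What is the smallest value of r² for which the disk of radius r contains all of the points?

The required radius is the distance from (-4, 6) to the farthest point.
Squared distances: 74, 37, 82, 53, 20.
Maximum is 82, attained at P_3.

82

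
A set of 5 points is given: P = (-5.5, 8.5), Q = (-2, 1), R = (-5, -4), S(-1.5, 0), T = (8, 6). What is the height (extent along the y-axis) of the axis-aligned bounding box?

12.5

max y = 8.5, min y = -4, so height = 12.5.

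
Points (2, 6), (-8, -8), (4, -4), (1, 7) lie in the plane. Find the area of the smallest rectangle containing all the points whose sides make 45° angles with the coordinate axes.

168

In coordinates u = x + y, v = x − y the rectangle is axis-aligned; the map (x,y)→(u,v) scales areas by 2.
u-values: 8, -16, 0, 8; range = 8 − (-16) = 24.
v-values: -4, 0, 8, -6; range = 8 − (-6) = 14.
Area = (24 × 14) / 2 = 168.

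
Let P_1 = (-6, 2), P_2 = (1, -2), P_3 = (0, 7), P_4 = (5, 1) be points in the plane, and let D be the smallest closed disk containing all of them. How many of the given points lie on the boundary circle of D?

A smallest enclosing disk is always determined by at most three of the input points on its boundary.
The farthest pair is P_1–P_4 with squared distance 122. The circle on this segment as diameter has centre (-0.5, 1.5) and r² = 122/4 = 30.5.
Check P_2: distance² to centre = 14.5 ≤ 30.5, so it lies inside.
All remaining points lie in this disk, and no smaller disk contains both endpoints, so this is the minimum enclosing circle.
The points at distance exactly r from the centre are P_1, P_3, P_4 — 3 points.

3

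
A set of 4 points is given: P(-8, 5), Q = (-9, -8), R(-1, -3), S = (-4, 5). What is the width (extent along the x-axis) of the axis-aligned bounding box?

max x = -1, min x = -9, so width = 8.

8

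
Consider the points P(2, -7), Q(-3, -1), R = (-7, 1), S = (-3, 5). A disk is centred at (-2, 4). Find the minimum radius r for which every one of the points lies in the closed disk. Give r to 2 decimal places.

11.70

The required radius is the distance from (-2, 4) to the farthest point.
Squared distances: 137, 26, 34, 2.
Maximum is 137, attained at P.
r = √137 ≈ 11.70.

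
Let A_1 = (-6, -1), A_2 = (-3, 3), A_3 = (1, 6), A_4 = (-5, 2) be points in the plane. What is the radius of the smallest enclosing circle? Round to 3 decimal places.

The minimum enclosing circle of a finite set is fixed by two of the points (as a diameter) or three (as a circumcircle).
The farthest pair is A_1–A_3 with squared distance 98. The circle on this segment as diameter has centre (-2.5, 2.5) and r² = 98/4 = 24.5.
Check A_2: distance² to centre = 0.5 ≤ 24.5, so it lies inside.
All remaining points lie in this disk, and no smaller disk contains both endpoints, so this is the minimum enclosing circle.
r = √(24.5) ≈ 4.950.

4.950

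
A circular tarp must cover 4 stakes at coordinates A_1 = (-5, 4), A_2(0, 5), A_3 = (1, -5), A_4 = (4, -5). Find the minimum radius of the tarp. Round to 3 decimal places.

The farthest pair is A_1–A_4 with squared distance 162. The circle on this segment as diameter has centre (-0.5, -0.5) and r² = 162/4 = 40.5.
Check A_2: distance² to centre = 30.5 ≤ 40.5, so it lies inside.
All remaining points lie in this disk, and no smaller disk contains both endpoints, so this is the minimum enclosing circle.
r = √(40.5) ≈ 6.364.

6.364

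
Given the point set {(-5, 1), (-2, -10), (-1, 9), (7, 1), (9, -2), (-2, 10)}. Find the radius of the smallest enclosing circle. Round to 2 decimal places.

The minimum enclosing circle is determined by three boundary points: (-2, -10), (9, -2), (-2, 10).
Their circumcentre is (-19/22, 0) with r² = 49025/484.
The farthest remaining point (-1, 9) is at distance² 39213/484 ≤ 49025/484.
r = √(49025/484) ≈ 10.06.

10.06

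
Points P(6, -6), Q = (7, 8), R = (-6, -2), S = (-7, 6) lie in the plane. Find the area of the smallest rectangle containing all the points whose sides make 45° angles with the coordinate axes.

287.5

In coordinates u = x + y, v = x − y the rectangle is axis-aligned; the map (x,y)→(u,v) scales areas by 2.
u-values: 0, 15, -8, -1; range = 15 − (-8) = 23.
v-values: 12, -1, -4, -13; range = 12 − (-13) = 25.
Area = (23 × 25) / 2 = 287.5.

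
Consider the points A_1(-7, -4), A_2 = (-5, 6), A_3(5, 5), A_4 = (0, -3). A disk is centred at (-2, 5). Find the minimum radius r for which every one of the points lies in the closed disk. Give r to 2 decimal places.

10.30

The required radius is the distance from (-2, 5) to the farthest point.
Squared distances: 106, 10, 49, 68.
Maximum is 106, attained at A_1.
r = √106 ≈ 10.30.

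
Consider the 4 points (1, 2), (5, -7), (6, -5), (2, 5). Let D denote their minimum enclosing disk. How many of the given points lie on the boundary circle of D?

2

A smallest enclosing disk is always determined by at most three of the input points on its boundary.
The farthest pair is (5, -7)–(2, 5) with squared distance 153. The circle on this segment as diameter has centre (3.5, -1) and r² = 153/4 = 38.25.
Check (1, 2): distance² to centre = 15.25 ≤ 38.25, so it lies inside.
All remaining points lie in this disk, and no smaller disk contains both endpoints, so this is the minimum enclosing circle.
The points at distance exactly r from the centre are (5, -7), (2, 5) — 2 points.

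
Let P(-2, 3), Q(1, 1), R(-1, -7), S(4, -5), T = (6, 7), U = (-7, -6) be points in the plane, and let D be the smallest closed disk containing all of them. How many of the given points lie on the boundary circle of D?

2

The minimum enclosing circle of a finite set is fixed by two of the points (as a diameter) or three (as a circumcircle).
The farthest pair is T–U with squared distance 338. The circle on this segment as diameter has centre (-0.5, 0.5) and r² = 338/4 = 84.5.
Check P: distance² to centre = 8.5 ≤ 84.5, so it lies inside.
All remaining points lie in this disk, and no smaller disk contains both endpoints, so this is the minimum enclosing circle.
The points at distance exactly r from the centre are T, U — 2 points.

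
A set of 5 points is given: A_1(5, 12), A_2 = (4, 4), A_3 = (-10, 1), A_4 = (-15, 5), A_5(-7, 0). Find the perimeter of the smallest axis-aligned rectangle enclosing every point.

64

Width = max x − min x = 5 − (-15) = 20.
Height = max y − min y = 12 − 0 = 12.
Perimeter = 2(20 + 12) = 64.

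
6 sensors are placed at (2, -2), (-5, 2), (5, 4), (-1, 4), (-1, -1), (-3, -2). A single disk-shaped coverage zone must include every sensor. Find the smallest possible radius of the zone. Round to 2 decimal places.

5.18

A smallest enclosing disk is always determined by at most three of the input points on its boundary.
The minimum enclosing circle is determined by three boundary points: (-5, 2), (5, 4), (-3, -2).
Their circumcentre is (2/11, 23/11) with r² = 3250/121.
The farthest remaining point (2, -2) is at distance² 2425/121 ≤ 3250/121.
r = √(3250/121) ≈ 5.18.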